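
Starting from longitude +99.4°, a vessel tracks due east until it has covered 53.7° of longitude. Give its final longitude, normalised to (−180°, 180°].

+153.1°

Start at +99.4°; shift +53.7° → +153.1°.
+153.1° already lies in (−180°, 180°].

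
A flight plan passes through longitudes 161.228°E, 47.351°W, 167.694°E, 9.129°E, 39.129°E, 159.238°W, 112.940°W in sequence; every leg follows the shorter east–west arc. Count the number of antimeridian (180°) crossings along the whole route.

Leg 1: +161.228° → -47.351°, shortest Δλ = 151.421° (east) — crosses 180°.
Leg 2: -47.351° → +167.694°, shortest Δλ = -144.955° (west) — crosses 180°.
Leg 3: +167.694° → +9.129°, shortest Δλ = -158.565° (west) — does not cross 180°.
Leg 4: +9.129° → +39.129°, shortest Δλ = 30.0° (east) — does not cross 180°.
Leg 5: +39.129° → -159.238°, shortest Δλ = 161.633° (east) — crosses 180°.
Leg 6: -159.238° → -112.940°, shortest Δλ = 46.298° (east) — does not cross 180°.
Total crossings: 3.

3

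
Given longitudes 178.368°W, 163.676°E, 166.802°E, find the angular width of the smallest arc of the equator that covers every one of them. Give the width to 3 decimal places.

Sort the longitudes: -178.368°, +163.676°, +166.802°.
Eastward gaps between consecutive values (wrapping around): 342.044°, 3.126°, 14.830°.
Largest gap = 342.044° ⇒ minimal covering band is its complement: 360° − 342.044° = 17.956°.
Band runs from +163.676° eastward to -178.368°, crossing the antimeridian.

17.956°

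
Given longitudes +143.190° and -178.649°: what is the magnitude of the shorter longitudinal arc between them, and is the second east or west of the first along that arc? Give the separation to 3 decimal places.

38.161° east

Raw difference: -178.649 − 143.190 = -321.839°.
Normalise into (−180°, 180°]: -321.839° + 360° = 38.161°.
Positive ⇒ the second point lies to the east; separation 38.161°.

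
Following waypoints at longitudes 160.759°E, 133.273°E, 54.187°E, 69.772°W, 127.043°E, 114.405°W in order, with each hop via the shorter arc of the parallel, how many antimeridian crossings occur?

2

Leg 1: +160.759° → +133.273°, shortest Δλ = -27.486° (west) — does not cross 180°.
Leg 2: +133.273° → +54.187°, shortest Δλ = -79.086° (west) — does not cross 180°.
Leg 3: +54.187° → -69.772°, shortest Δλ = -123.959° (west) — does not cross 180°.
Leg 4: -69.772° → +127.043°, shortest Δλ = -163.185° (west) — crosses 180°.
Leg 5: +127.043° → -114.405°, shortest Δλ = 118.552° (east) — crosses 180°.
Total crossings: 2.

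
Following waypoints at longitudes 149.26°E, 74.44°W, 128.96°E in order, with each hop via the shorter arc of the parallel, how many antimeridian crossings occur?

2

Leg 1: +149.26° → -74.44°, shortest Δλ = 136.3° (east) — crosses 180°.
Leg 2: -74.44° → +128.96°, shortest Δλ = -156.6° (west) — crosses 180°.
Total crossings: 2.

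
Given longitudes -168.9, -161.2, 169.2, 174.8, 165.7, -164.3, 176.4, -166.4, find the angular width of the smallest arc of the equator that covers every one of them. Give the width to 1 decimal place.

33.1°

Sort the longitudes: -168.9°, -166.4°, -164.3°, -161.2°, +165.7°, +169.2°, +174.8°, +176.4°.
Eastward gaps between consecutive values (wrapping around): 2.5°, 2.1°, 3.1°, 326.9°, 3.5°, 5.6°, 1.6°, 14.7°.
Largest gap = 326.9° ⇒ minimal covering band is its complement: 360° − 326.9° = 33.1°.
Band runs from +165.7° eastward to -161.2°, crossing the antimeridian.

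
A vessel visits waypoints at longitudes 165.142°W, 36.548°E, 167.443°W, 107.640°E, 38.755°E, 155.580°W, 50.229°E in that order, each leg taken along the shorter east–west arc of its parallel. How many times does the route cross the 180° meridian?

5

Leg 1: -165.142° → +36.548°, shortest Δλ = -158.31° (west) — crosses 180°.
Leg 2: +36.548° → -167.443°, shortest Δλ = 156.009° (east) — crosses 180°.
Leg 3: -167.443° → +107.640°, shortest Δλ = -84.917° (west) — crosses 180°.
Leg 4: +107.640° → +38.755°, shortest Δλ = -68.885° (west) — does not cross 180°.
Leg 5: +38.755° → -155.580°, shortest Δλ = 165.665° (east) — crosses 180°.
Leg 6: -155.580° → +50.229°, shortest Δλ = -154.191° (west) — crosses 180°.
Total crossings: 5.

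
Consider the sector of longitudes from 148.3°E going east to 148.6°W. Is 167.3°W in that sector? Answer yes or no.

Yes

Band width going east from +148.3° to -148.6°: ((-148.6 − 148.3) mod 360) = 63.1°.
Offset of -167.3° east of the west edge: ((-167.3 − 148.3) mod 360) = 44.4°.
44.4° ≤ 63.1° ⇒ inside.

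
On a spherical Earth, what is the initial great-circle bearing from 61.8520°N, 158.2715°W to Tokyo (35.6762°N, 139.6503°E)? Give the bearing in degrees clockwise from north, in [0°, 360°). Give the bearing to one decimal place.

265.2°

Δλ = 139.6503 − -158.2715 = 297.9218°; wrapped into (−180°, 180°]: -62.0782°.
θ = atan2( sin Δλ · cos φ₂ , cos φ₁ · sin φ₂ − sin φ₁ · cos φ₂ · cos Δλ )
  = atan2(-0.71776, -0.06027) = -94.800° → normalised to [0°, 360°): 265.200°.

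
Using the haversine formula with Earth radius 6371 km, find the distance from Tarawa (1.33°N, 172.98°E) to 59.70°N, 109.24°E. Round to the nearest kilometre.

8442 km

Δλ = 109.24 − 172.98 = -63.74°.
Δφ = 59.70 − 1.33 = 58.37°.
a = sin²(Δφ/2) + cos φ₁ · cos φ₂ · sin²(Δλ/2) = 0.378397.
c = 2·atan2(√a, √(1−a)) = 1.32513 rad → d = 6371·c ≈ 8442.38 km.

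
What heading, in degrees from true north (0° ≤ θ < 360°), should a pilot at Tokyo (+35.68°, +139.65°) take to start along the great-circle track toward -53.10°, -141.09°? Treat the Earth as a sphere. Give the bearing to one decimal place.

140.5°

Δλ = -141.09 − 139.65 = -280.74°; wrapped into (−180°, 180°]: 79.26°.
θ = atan2( sin Δλ · cos φ₂ , cos φ₁ · sin φ₂ − sin φ₁ · cos φ₂ · cos Δλ )
  = atan2(0.58990, -0.71483) = 140.470° → normalised to [0°, 360°): 140.470°.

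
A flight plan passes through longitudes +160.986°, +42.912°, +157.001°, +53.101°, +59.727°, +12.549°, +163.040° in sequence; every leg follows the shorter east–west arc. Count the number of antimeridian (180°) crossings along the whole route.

0

Leg 1: +160.986° → +42.912°, shortest Δλ = -118.074° (west) — does not cross 180°.
Leg 2: +42.912° → +157.001°, shortest Δλ = 114.089° (east) — does not cross 180°.
Leg 3: +157.001° → +53.101°, shortest Δλ = -103.9° (west) — does not cross 180°.
Leg 4: +53.101° → +59.727°, shortest Δλ = 6.626° (east) — does not cross 180°.
Leg 5: +59.727° → +12.549°, shortest Δλ = -47.178° (west) — does not cross 180°.
Leg 6: +12.549° → +163.040°, shortest Δλ = 150.491° (east) — does not cross 180°.
Total crossings: 0.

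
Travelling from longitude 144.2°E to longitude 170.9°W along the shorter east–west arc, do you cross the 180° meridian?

Yes

Naïve |-170.9 − 144.2| = 315.1° > 180°, so the shorter arc goes the other way round — across 180°.
Signed shortest Δλ = ((-170.9 − 144.2 + 180) mod 360) − 180 = 44.9°.
Going east by 44.9° from +144.2° passes through 180° before reaching -170.9°.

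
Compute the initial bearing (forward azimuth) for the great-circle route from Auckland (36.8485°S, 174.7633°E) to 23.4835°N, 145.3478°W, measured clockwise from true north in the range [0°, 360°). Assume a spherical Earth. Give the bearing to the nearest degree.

Δλ = -145.3478 − 174.7633 = -320.1111°; wrapped into (−180°, 180°]: 39.8889°.
θ = atan2( sin Δλ · cos φ₂ , cos φ₁ · sin φ₂ − sin φ₁ · cos φ₂ · cos Δλ )
  = atan2(0.58819, 0.74091) = 38.445° → normalised to [0°, 360°): 38.445°.

38°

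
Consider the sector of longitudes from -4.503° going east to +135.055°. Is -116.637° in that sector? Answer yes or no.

No

Band width going east from -4.503° to +135.055°: ((135.055 − -4.503) mod 360) = 139.558°.
Offset of -116.637° east of the west edge: ((-116.637 − -4.503) mod 360) = 247.866°.
247.866° > 139.558° ⇒ outside.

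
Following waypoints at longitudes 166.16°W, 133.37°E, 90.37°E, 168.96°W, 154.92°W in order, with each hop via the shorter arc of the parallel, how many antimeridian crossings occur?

Leg 1: -166.16° → +133.37°, shortest Δλ = -60.47° (west) — crosses 180°.
Leg 2: +133.37° → +90.37°, shortest Δλ = -43.0° (west) — does not cross 180°.
Leg 3: +90.37° → -168.96°, shortest Δλ = 100.67° (east) — crosses 180°.
Leg 4: -168.96° → -154.92°, shortest Δλ = 14.04° (east) — does not cross 180°.
Total crossings: 2.

2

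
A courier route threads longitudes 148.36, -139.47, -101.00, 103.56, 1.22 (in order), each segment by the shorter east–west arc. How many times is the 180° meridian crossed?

Leg 1: +148.36° → -139.47°, shortest Δλ = 72.17° (east) — crosses 180°.
Leg 2: -139.47° → -101.00°, shortest Δλ = 38.47° (east) — does not cross 180°.
Leg 3: -101.00° → +103.56°, shortest Δλ = -155.44° (west) — crosses 180°.
Leg 4: +103.56° → +1.22°, shortest Δλ = -102.34° (west) — does not cross 180°.
Total crossings: 2.

2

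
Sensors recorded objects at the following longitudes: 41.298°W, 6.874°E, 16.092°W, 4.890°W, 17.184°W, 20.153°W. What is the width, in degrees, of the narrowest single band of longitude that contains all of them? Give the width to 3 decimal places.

Sort the longitudes: -41.298°, -20.153°, -17.184°, -16.092°, -4.890°, +6.874°.
Eastward gaps between consecutive values (wrapping around): 21.145°, 2.969°, 1.092°, 11.202°, 11.764°, 311.828°.
Largest gap = 311.828° ⇒ minimal covering band is its complement: 360° − 311.828° = 48.172°.
Band runs from -41.298° eastward to +6.874°.

48.172°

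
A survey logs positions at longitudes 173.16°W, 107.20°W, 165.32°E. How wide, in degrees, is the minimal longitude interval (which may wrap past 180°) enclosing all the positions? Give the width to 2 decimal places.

87.48°

Sort the longitudes: -173.16°, -107.20°, +165.32°.
Eastward gaps between consecutive values (wrapping around): 65.96°, 272.52°, 21.52°.
Largest gap = 272.52° ⇒ minimal covering band is its complement: 360° − 272.52° = 87.48°.
Band runs from +165.32° eastward to -107.20°, crossing the antimeridian.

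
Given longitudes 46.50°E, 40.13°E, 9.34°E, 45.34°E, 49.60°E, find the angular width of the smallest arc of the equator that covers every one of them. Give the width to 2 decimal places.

Sort the longitudes: +9.34°, +40.13°, +45.34°, +46.50°, +49.60°.
Eastward gaps between consecutive values (wrapping around): 30.79°, 5.21°, 1.16°, 3.10°, 319.74°.
Largest gap = 319.74° ⇒ minimal covering band is its complement: 360° − 319.74° = 40.26°.
Band runs from +9.34° eastward to +49.60°.

40.26°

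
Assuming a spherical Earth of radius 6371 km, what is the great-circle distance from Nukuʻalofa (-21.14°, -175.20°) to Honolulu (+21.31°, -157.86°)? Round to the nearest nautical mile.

2744 nmi

Δλ = -157.86 − -175.20 = 17.34°.
Δφ = 21.31 − -21.14 = 42.45°.
a = sin²(Δφ/2) + cos φ₁ · cos φ₂ · sin²(Δλ/2) = 0.150812.
c = 2·atan2(√a, √(1−a)) = 0.79767 rad → d = 6371·c ≈ 5081.96 km ≈ 2744.04 nmi.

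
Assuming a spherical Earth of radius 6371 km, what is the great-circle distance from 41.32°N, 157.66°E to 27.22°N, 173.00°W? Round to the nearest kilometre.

Δλ = -173.00 − 157.66 = -330.66°; wrapped into (−180°, 180°]: 29.34°.
Δφ = 27.22 − 41.32 = -14.10°.
a = sin²(Δφ/2) + cos φ₁ · cos φ₂ · sin²(Δλ/2) = 0.057898.
c = 2·atan2(√a, √(1−a)) = 0.48601 rad → d = 6371·c ≈ 3096.37 km.

3096 km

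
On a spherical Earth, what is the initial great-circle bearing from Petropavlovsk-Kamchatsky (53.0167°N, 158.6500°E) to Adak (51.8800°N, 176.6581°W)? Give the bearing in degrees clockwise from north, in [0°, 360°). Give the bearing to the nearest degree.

84°

Δλ = -176.6581 − 158.6500 = -335.3081°; wrapped into (−180°, 180°]: 24.6919°.
θ = atan2( sin Δλ · cos φ₂ , cos φ₁ · sin φ₂ − sin φ₁ · cos φ₂ · cos Δλ )
  = atan2(0.25787, 0.02525) = 84.408° → normalised to [0°, 360°): 84.408°.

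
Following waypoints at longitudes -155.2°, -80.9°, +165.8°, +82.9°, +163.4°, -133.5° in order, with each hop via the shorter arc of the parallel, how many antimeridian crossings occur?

2

Leg 1: -155.2° → -80.9°, shortest Δλ = 74.3° (east) — does not cross 180°.
Leg 2: -80.9° → +165.8°, shortest Δλ = -113.3° (west) — crosses 180°.
Leg 3: +165.8° → +82.9°, shortest Δλ = -82.9° (west) — does not cross 180°.
Leg 4: +82.9° → +163.4°, shortest Δλ = 80.5° (east) — does not cross 180°.
Leg 5: +163.4° → -133.5°, shortest Δλ = 63.1° (east) — crosses 180°.
Total crossings: 2.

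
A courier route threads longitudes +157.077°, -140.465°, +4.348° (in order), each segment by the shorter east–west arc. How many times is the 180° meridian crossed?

1

Leg 1: +157.077° → -140.465°, shortest Δλ = 62.458° (east) — crosses 180°.
Leg 2: -140.465° → +4.348°, shortest Δλ = 144.813° (east) — does not cross 180°.
Total crossings: 1.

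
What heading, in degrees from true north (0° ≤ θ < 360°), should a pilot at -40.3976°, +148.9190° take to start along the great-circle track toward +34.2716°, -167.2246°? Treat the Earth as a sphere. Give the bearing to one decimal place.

Δλ = -167.2246 − 148.9190 = -316.1436°; wrapped into (−180°, 180°]: 43.8564°.
θ = atan2( sin Δλ · cos φ₂ , cos φ₁ · sin φ₂ − sin φ₁ · cos φ₂ · cos Δλ )
  = atan2(0.57256, 0.81503) = 35.088° → normalised to [0°, 360°): 35.088°.

35.1°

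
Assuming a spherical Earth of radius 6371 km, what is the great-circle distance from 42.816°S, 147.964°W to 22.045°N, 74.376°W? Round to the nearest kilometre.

10409 km

Δλ = -74.376 − -147.964 = 73.588°.
Δφ = 22.045 − -42.816 = 64.861°.
a = sin²(Δφ/2) + cos φ₁ · cos φ₂ · sin²(Δλ/2) = 0.531496.
c = 2·atan2(√a, √(1−a)) = 1.63383 rad → d = 6371·c ≈ 10409.13 km.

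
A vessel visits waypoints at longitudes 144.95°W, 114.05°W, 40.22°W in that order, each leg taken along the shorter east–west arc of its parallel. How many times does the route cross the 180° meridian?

Leg 1: -144.95° → -114.05°, shortest Δλ = 30.9° (east) — does not cross 180°.
Leg 2: -114.05° → -40.22°, shortest Δλ = 73.83° (east) — does not cross 180°.
Total crossings: 0.

0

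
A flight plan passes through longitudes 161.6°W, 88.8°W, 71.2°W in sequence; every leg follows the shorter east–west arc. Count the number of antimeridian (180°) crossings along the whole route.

Leg 1: -161.6° → -88.8°, shortest Δλ = 72.8° (east) — does not cross 180°.
Leg 2: -88.8° → -71.2°, shortest Δλ = 17.6° (east) — does not cross 180°.
Total crossings: 0.

0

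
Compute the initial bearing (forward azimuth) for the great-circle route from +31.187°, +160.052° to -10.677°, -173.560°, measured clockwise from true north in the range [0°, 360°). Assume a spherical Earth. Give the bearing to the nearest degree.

Δλ = -173.560 − 160.052 = -333.612°; wrapped into (−180°, 180°]: 26.388°.
θ = atan2( sin Δλ · cos φ₂ , cos φ₁ · sin φ₂ − sin φ₁ · cos φ₂ · cos Δλ )
  = atan2(0.43675, -0.61434) = 144.590° → normalised to [0°, 360°): 144.590°.

145°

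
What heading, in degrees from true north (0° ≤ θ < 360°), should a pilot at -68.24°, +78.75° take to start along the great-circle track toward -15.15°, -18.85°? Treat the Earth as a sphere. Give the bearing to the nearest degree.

257°

Δλ = -18.85 − 78.75 = -97.60°.
θ = atan2( sin Δλ · cos φ₂ , cos φ₁ · sin φ₂ − sin φ₁ · cos φ₂ · cos Δλ )
  = atan2(-0.95677, -0.21545) = -102.691° → normalised to [0°, 360°): 257.309°.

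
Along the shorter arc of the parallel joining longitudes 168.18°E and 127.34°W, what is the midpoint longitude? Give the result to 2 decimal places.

Signed shortest Δλ from +168.18° to -127.34° is +64.48°.
Midpoint longitude = +168.18° + (+64.48°)/2 = +168.18° + 32.24° = +200.42°.
Normalise into (−180°, 180°]: -159.58°.
(The naïve average (+168.18 + -127.34)/2 = 20.42° is on the wrong side of the globe.)

159.58°W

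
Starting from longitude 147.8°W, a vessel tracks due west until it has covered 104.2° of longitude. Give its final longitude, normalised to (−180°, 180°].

108.0°E

Start at -147.8°; shift −104.2° → -252.0°.
-252.0° lies outside (−180°, 180°]; add 360° → +108.0°.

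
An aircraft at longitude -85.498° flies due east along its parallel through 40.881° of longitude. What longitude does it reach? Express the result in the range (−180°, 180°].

-44.617°

Start at -85.498°; shift +40.881° → -44.617°.
-44.617° already lies in (−180°, 180°].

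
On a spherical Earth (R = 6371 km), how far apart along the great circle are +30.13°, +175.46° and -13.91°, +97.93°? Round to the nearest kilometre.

9621 km

Δλ = 97.93 − 175.46 = -77.53°.
Δφ = -13.91 − 30.13 = -44.04°.
a = sin²(Δφ/2) + cos φ₁ · cos φ₂ · sin²(Δλ/2) = 0.469697.
c = 2·atan2(√a, √(1−a)) = 1.51015 rad → d = 6371·c ≈ 9621.18 km.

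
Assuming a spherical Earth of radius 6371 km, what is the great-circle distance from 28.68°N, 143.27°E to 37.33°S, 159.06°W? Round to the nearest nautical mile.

Δλ = -159.06 − 143.27 = -302.33°; wrapped into (−180°, 180°]: 57.67°.
Δφ = -37.33 − 28.68 = -66.01°.
a = sin²(Δφ/2) + cos φ₁ · cos φ₂ · sin²(Δλ/2) = 0.458975.
c = 2·atan2(√a, √(1−a)) = 1.48865 rad → d = 6371·c ≈ 9484.22 km ≈ 5121.07 nmi.

5121 nmi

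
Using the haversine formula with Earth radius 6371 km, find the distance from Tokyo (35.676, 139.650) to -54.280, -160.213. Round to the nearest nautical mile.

Δλ = -160.213 − 139.650 = -299.863°; wrapped into (−180°, 180°]: 60.137°.
Δφ = -54.280 − 35.676 = -89.956°.
a = sin²(Δφ/2) + cos φ₁ · cos φ₂ · sin²(Δλ/2) = 0.618672.
c = 2·atan2(√a, √(1−a)) = 1.81043 rad → d = 6371·c ≈ 11534.23 km ≈ 6227.98 nmi.

6228 nmi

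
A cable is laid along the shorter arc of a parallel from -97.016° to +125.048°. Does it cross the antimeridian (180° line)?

Naïve |125.048 − -97.016| = 222.064° > 180°, so the shorter arc goes the other way round — across 180°.
Signed shortest Δλ = ((125.048 − -97.016 + 180) mod 360) − 180 = -137.936°.
Going west by 137.936° from -97.016° passes through 180° before reaching +125.048°.

Yes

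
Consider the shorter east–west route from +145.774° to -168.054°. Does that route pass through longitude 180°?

Naïve |-168.054 − 145.774| = 313.828° > 180°, so the shorter arc goes the other way round — across 180°.
Signed shortest Δλ = ((-168.054 − 145.774 + 180) mod 360) − 180 = 46.172°.
Going east by 46.172° from +145.774° passes through 180° before reaching -168.054°.

Yes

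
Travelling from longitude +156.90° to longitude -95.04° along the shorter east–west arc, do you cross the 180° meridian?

Naïve |-95.04 − 156.90| = 251.94° > 180°, so the shorter arc goes the other way round — across 180°.
Signed shortest Δλ = ((-95.04 − 156.90 + 180) mod 360) − 180 = 108.06°.
Going east by 108.06° from +156.90° passes through 180° before reaching -95.04°.

Yes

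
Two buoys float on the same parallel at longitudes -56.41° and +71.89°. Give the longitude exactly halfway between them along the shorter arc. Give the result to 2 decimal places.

Signed shortest Δλ from -56.41° to +71.89° is +128.30°.
Midpoint longitude = -56.41° + (+128.30°)/2 = -56.41° + 64.15° = +7.74°.

+7.74°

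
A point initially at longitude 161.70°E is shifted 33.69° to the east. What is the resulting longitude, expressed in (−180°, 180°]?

Start at +161.70°; shift +33.69° → +195.39°.
+195.39° lies outside (−180°, 180°]; subtract 360° → -164.61°.

164.61°W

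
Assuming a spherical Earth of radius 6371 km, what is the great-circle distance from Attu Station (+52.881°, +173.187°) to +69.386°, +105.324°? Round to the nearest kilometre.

Δλ = 105.324 − 173.187 = -67.863°.
Δφ = 69.386 − 52.881 = 16.505°.
a = sin²(Δφ/2) + cos φ₁ · cos φ₂ · sin²(Δλ/2) = 0.086804.
c = 2·atan2(√a, √(1−a)) = 0.59813 rad → d = 6371·c ≈ 3810.67 km.

3811 km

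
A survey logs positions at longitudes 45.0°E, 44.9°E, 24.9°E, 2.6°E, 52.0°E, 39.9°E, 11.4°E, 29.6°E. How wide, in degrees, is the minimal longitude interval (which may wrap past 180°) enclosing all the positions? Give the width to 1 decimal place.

Sort the longitudes: +2.6°, +11.4°, +24.9°, +29.6°, +39.9°, +44.9°, +45.0°, +52.0°.
Eastward gaps between consecutive values (wrapping around): 8.8°, 13.5°, 4.7°, 10.3°, 5.0°, 0.1°, 7.0°, 310.6°.
Largest gap = 310.6° ⇒ minimal covering band is its complement: 360° − 310.6° = 49.4°.
Band runs from +2.6° eastward to +52.0°.

49.4°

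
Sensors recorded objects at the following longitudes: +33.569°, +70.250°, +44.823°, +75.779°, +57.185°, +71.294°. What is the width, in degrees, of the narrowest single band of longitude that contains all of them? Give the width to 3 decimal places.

Sort the longitudes: +33.569°, +44.823°, +57.185°, +70.250°, +71.294°, +75.779°.
Eastward gaps between consecutive values (wrapping around): 11.254°, 12.362°, 13.065°, 1.044°, 4.485°, 317.790°.
Largest gap = 317.790° ⇒ minimal covering band is its complement: 360° − 317.790° = 42.210°.
Band runs from +33.569° eastward to +75.779°.

42.210°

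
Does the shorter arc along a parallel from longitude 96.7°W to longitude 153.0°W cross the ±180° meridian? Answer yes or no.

Signed shortest Δλ = ((-153.0 − -96.7 + 180) mod 360) − 180 = -56.3°.
Going west by 56.3° from -96.7° reaches -153.0° without touching 180°.

No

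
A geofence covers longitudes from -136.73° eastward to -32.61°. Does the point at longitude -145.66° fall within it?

No

Band width going east from -136.73° to -32.61°: ((-32.61 − -136.73) mod 360) = 104.12°.
Offset of -145.66° east of the west edge: ((-145.66 − -136.73) mod 360) = 351.07°.
351.07° > 104.12° ⇒ outside.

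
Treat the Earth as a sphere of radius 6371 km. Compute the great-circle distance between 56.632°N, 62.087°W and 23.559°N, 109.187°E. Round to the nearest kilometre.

11061 km

Δλ = 109.187 − -62.087 = 171.274°.
Δφ = 23.559 − 56.632 = -33.073°.
a = sin²(Δφ/2) + cos φ₁ · cos φ₂ · sin²(Δλ/2) = 0.582264.
c = 2·atan2(√a, √(1−a)) = 1.73608 rad → d = 6371·c ≈ 11060.54 km.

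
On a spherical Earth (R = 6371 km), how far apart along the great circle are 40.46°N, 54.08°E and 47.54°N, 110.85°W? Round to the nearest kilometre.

10117 km

Δλ = -110.85 − 54.08 = -164.93°.
Δφ = 47.54 − 40.46 = 7.08°.
a = sin²(Δφ/2) + cos φ₁ · cos φ₂ · sin²(Δλ/2) = 0.508617.
c = 2·atan2(√a, √(1−a)) = 1.58803 rad → d = 6371·c ≈ 10117.35 km.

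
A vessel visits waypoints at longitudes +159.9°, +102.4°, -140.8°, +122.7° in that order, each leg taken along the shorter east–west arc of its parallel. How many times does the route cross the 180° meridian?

2

Leg 1: +159.9° → +102.4°, shortest Δλ = -57.5° (west) — does not cross 180°.
Leg 2: +102.4° → -140.8°, shortest Δλ = 116.8° (east) — crosses 180°.
Leg 3: -140.8° → +122.7°, shortest Δλ = -96.5° (west) — crosses 180°.
Total crossings: 2.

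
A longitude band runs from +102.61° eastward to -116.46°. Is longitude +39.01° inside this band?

Band width going east from +102.61° to -116.46°: ((-116.46 − 102.61) mod 360) = 140.93°.
Offset of +39.01° east of the west edge: ((39.01 − 102.61) mod 360) = 296.40°.
296.40° > 140.93° ⇒ outside.

No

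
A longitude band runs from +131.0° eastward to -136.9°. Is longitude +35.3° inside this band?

Band width going east from +131.0° to -136.9°: ((-136.9 − 131.0) mod 360) = 92.1°.
Offset of +35.3° east of the west edge: ((35.3 − 131.0) mod 360) = 264.3°.
264.3° > 92.1° ⇒ outside.

No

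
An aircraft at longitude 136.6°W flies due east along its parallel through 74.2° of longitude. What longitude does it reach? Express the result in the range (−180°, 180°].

Start at -136.6°; shift +74.2° → -62.4°.
-62.4° already lies in (−180°, 180°].

62.4°W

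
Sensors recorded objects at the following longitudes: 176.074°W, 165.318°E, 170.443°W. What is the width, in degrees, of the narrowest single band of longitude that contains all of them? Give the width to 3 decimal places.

24.239°

Sort the longitudes: -176.074°, -170.443°, +165.318°.
Eastward gaps between consecutive values (wrapping around): 5.631°, 335.761°, 18.608°.
Largest gap = 335.761° ⇒ minimal covering band is its complement: 360° − 335.761° = 24.239°.
Band runs from +165.318° eastward to -170.443°, crossing the antimeridian.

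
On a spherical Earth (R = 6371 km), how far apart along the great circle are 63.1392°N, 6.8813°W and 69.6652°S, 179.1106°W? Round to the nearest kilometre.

Δλ = -179.1106 − -6.8813 = -172.2293°.
Δφ = -69.6652 − 63.1392 = -132.8044°.
a = sin²(Δφ/2) + cos φ₁ · cos φ₂ · sin²(Δλ/2) = 0.996039.
c = 2·atan2(√a, √(1−a)) = 3.01564 rad → d = 6371·c ≈ 19212.65 km.

19213 km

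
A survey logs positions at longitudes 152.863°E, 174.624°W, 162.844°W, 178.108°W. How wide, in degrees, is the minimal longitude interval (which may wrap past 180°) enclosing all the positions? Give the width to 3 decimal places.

Sort the longitudes: -178.108°, -174.624°, -162.844°, +152.863°.
Eastward gaps between consecutive values (wrapping around): 3.484°, 11.780°, 315.707°, 29.029°.
Largest gap = 315.707° ⇒ minimal covering band is its complement: 360° − 315.707° = 44.293°.
Band runs from +152.863° eastward to -162.844°, crossing the antimeridian.

44.293°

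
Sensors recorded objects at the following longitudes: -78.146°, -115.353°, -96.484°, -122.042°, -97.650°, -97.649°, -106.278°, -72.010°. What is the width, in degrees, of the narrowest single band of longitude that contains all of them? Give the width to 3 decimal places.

50.032°

Sort the longitudes: -122.042°, -115.353°, -106.278°, -97.650°, -97.649°, -96.484°, -78.146°, -72.010°.
Eastward gaps between consecutive values (wrapping around): 6.689°, 9.075°, 8.628°, 0.001°, 1.165°, 18.338°, 6.136°, 309.968°.
Largest gap = 309.968° ⇒ minimal covering band is its complement: 360° − 309.968° = 50.032°.
Band runs from -122.042° eastward to -72.010°.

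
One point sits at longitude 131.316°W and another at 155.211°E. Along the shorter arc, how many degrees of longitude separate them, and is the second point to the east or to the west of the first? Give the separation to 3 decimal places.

Raw difference: 155.211 − -131.316 = 286.527°.
Normalise into (−180°, 180°]: 286.527° − 360° = -73.473°.
Negative ⇒ the second point lies to the west; separation 73.473°.

73.473° west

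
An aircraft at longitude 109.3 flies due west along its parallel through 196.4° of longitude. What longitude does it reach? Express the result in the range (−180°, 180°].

Start at +109.3°; shift −196.4° → -87.1°.
-87.1° already lies in (−180°, 180°].

-87.1°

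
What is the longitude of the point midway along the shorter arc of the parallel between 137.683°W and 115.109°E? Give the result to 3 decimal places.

Signed shortest Δλ from -137.683° to +115.109° is -107.208°.
Midpoint longitude = -137.683° + (-107.208°)/2 = -137.683° − 53.604° = -191.287°.
Normalise into (−180°, 180°]: +168.713°.
(The naïve average (-137.683 + +115.109)/2 = -11.287° is on the wrong side of the globe.)

168.713°E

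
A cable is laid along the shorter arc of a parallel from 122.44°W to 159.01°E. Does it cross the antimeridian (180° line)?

Naïve |159.01 − -122.44| = 281.45° > 180°, so the shorter arc goes the other way round — across 180°.
Signed shortest Δλ = ((159.01 − -122.44 + 180) mod 360) − 180 = -78.55°.
Going west by 78.55° from -122.44° passes through 180° before reaching +159.01°.

Yes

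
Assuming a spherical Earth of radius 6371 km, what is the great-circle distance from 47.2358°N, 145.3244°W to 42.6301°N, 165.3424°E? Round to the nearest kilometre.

Δλ = 165.3424 − -145.3244 = 310.6668°; wrapped into (−180°, 180°]: -49.3332°.
Δφ = 42.6301 − 47.2358 = -4.6057°.
a = sin²(Δφ/2) + cos φ₁ · cos φ₂ · sin²(Δλ/2) = 0.088622.
c = 2·atan2(√a, √(1−a)) = 0.60455 rad → d = 6371·c ≈ 3851.62 km.

3852 km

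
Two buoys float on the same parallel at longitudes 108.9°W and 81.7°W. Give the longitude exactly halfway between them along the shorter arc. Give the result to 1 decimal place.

Signed shortest Δλ from -108.9° to -81.7° is +27.2°.
Midpoint longitude = -108.9° + (+27.2°)/2 = -108.9° + 13.6° = -95.3°.

95.3°W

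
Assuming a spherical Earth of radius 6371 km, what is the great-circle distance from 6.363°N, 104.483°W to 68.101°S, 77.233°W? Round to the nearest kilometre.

8551 km

Δλ = -77.233 − -104.483 = 27.250°.
Δφ = -68.101 − 6.363 = -74.464°.
a = sin²(Δφ/2) + cos φ₁ · cos φ₂ · sin²(Δλ/2) = 0.386647.
c = 2·atan2(√a, √(1−a)) = 1.34210 rad → d = 6371·c ≈ 8550.54 km.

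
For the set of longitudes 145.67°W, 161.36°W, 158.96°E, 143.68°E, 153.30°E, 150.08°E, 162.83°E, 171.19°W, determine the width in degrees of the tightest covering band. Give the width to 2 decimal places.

Sort the longitudes: -171.19°, -161.36°, -145.67°, +143.68°, +150.08°, +153.30°, +158.96°, +162.83°.
Eastward gaps between consecutive values (wrapping around): 9.83°, 15.69°, 289.35°, 6.40°, 3.22°, 5.66°, 3.87°, 25.98°.
Largest gap = 289.35° ⇒ minimal covering band is its complement: 360° − 289.35° = 70.65°.
Band runs from +143.68° eastward to -145.67°, crossing the antimeridian.

70.65°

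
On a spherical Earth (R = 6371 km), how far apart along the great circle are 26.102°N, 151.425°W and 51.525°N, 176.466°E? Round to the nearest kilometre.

Δλ = 176.466 − -151.425 = 327.891°; wrapped into (−180°, 180°]: -32.109°.
Δφ = 51.525 − 26.102 = 25.423°.
a = sin²(Δφ/2) + cos φ₁ · cos φ₂ · sin²(Δλ/2) = 0.091150.
c = 2·atan2(√a, √(1−a)) = 0.61339 rad → d = 6371·c ≈ 3907.92 km.

3908 km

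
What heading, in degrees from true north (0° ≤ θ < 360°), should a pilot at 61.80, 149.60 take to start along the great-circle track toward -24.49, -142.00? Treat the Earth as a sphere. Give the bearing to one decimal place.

120.1°

Δλ = -142.00 − 149.60 = -291.60°; wrapped into (−180°, 180°]: 68.40°.
θ = atan2( sin Δλ · cos φ₂ , cos φ₁ · sin φ₂ − sin φ₁ · cos φ₂ · cos Δλ )
  = atan2(0.84613, -0.49113) = 120.133° → normalised to [0°, 360°): 120.133°.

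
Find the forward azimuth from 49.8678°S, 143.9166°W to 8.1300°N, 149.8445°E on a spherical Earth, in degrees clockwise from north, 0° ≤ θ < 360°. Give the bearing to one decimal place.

Δλ = 149.8445 − -143.9166 = 293.7611°; wrapped into (−180°, 180°]: -66.2389°.
θ = atan2( sin Δλ · cos φ₂ , cos φ₁ · sin φ₂ − sin φ₁ · cos φ₂ · cos Δλ )
  = atan2(-0.90604, 0.39612) = -66.385° → normalised to [0°, 360°): 293.615°.

293.6°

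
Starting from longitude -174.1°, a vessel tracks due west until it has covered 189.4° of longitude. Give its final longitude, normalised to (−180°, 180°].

-3.5°

Start at -174.1°; shift −189.4° → -363.5°.
-363.5° lies outside (−180°, 180°]; add 360° → -3.5°.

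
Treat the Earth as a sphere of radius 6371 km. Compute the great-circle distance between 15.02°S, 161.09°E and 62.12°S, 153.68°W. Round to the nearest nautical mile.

3412 nmi

Δλ = -153.68 − 161.09 = -314.77°; wrapped into (−180°, 180°]: 45.23°.
Δφ = -62.12 − -15.02 = -47.10°.
a = sin²(Δφ/2) + cos φ₁ · cos φ₂ · sin²(Δλ/2) = 0.226424.
c = 2·atan2(√a, √(1−a)) = 0.99184 rad → d = 6371·c ≈ 6319.00 km ≈ 3411.99 nmi.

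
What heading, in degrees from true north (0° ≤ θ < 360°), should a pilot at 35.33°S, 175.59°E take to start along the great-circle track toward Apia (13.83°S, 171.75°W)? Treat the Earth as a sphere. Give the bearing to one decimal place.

31.1°

Δλ = -171.75 − 175.59 = -347.34°; wrapped into (−180°, 180°]: 12.66°.
θ = atan2( sin Δλ · cos φ₂ , cos φ₁ · sin φ₂ − sin φ₁ · cos φ₂ · cos Δλ )
  = atan2(0.21281, 0.35285) = 31.095° → normalised to [0°, 360°): 31.095°.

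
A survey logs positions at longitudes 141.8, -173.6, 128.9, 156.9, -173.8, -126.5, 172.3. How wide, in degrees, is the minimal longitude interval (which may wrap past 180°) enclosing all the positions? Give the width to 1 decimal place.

104.6°

Sort the longitudes: -173.8°, -173.6°, -126.5°, +128.9°, +141.8°, +156.9°, +172.3°.
Eastward gaps between consecutive values (wrapping around): 0.2°, 47.1°, 255.4°, 12.9°, 15.1°, 15.4°, 13.9°.
Largest gap = 255.4° ⇒ minimal covering band is its complement: 360° − 255.4° = 104.6°.
Band runs from +128.9° eastward to -126.5°, crossing the antimeridian.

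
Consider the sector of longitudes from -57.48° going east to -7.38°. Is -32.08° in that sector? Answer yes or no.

Band width going east from -57.48° to -7.38°: ((-7.38 − -57.48) mod 360) = 50.10°.
Offset of -32.08° east of the west edge: ((-32.08 − -57.48) mod 360) = 25.40°.
25.40° ≤ 50.10° ⇒ inside.

Yes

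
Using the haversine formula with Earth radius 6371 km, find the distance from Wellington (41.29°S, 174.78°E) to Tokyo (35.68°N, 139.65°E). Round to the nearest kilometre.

Δλ = 139.65 − 174.78 = -35.13°.
Δφ = 35.68 − -41.29 = 76.97°.
a = sin²(Δφ/2) + cos φ₁ · cos φ₂ · sin²(Δλ/2) = 0.442856.
c = 2·atan2(√a, √(1−a)) = 1.45626 rad → d = 6371·c ≈ 9277.82 km.

9278 km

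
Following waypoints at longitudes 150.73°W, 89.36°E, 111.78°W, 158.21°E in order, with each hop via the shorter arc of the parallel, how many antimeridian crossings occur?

Leg 1: -150.73° → +89.36°, shortest Δλ = -119.91° (west) — crosses 180°.
Leg 2: +89.36° → -111.78°, shortest Δλ = 158.86° (east) — crosses 180°.
Leg 3: -111.78° → +158.21°, shortest Δλ = -90.01° (west) — crosses 180°.
Total crossings: 3.

3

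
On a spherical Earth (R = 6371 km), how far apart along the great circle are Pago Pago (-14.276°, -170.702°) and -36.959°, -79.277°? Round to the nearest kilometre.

Δλ = -79.277 − -170.702 = 91.425°.
Δφ = -36.959 − -14.276 = -22.683°.
a = sin²(Δφ/2) + cos φ₁ · cos φ₂ · sin²(Δλ/2) = 0.435498.
c = 2·atan2(√a, √(1−a)) = 1.44143 rad → d = 6371·c ≈ 9183.36 km.

9183 km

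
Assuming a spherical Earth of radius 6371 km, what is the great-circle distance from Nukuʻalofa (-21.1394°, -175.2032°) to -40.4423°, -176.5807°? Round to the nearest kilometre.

2150 km

Δλ = -176.5807 − -175.2032 = -1.3775°.
Δφ = -40.4423 − -21.1394 = -19.3029°.
a = sin²(Δφ/2) + cos φ₁ · cos φ₂ · sin²(Δλ/2) = 0.028210.
c = 2·atan2(√a, √(1−a)) = 0.33752 rad → d = 6371·c ≈ 2150.33 km.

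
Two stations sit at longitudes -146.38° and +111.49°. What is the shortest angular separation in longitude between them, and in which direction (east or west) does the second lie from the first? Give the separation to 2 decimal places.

102.13° west

Raw difference: 111.49 − -146.38 = 257.87°.
Normalise into (−180°, 180°]: 257.87° − 360° = -102.13°.
Negative ⇒ the second point lies to the west; separation 102.13°.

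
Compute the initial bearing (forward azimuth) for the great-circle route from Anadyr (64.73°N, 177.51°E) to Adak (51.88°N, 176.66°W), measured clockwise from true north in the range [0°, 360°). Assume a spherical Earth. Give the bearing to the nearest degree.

Δλ = -176.66 − 177.51 = -354.17°; wrapped into (−180°, 180°]: 5.83°.
θ = atan2( sin Δλ · cos φ₂ , cos φ₁ · sin φ₂ − sin φ₁ · cos φ₂ · cos Δλ )
  = atan2(0.06270, -0.21951) = 164.058° → normalised to [0°, 360°): 164.058°.

164°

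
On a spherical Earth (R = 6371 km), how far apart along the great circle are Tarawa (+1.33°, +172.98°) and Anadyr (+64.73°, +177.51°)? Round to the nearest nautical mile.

3812 nmi

Δλ = 177.51 − 172.98 = 4.53°.
Δφ = 64.73 − 1.33 = 63.40°.
a = sin²(Δφ/2) + cos φ₁ · cos φ₂ · sin²(Δλ/2) = 0.276787.
c = 2·atan2(√a, √(1−a)) = 1.10803 rad → d = 6371·c ≈ 7059.25 km ≈ 3811.69 nmi.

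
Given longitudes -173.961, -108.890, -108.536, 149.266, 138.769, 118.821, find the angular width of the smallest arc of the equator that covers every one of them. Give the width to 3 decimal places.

132.643°

Sort the longitudes: -173.961°, -108.890°, -108.536°, +118.821°, +138.769°, +149.266°.
Eastward gaps between consecutive values (wrapping around): 65.071°, 0.354°, 227.357°, 19.948°, 10.497°, 36.773°.
Largest gap = 227.357° ⇒ minimal covering band is its complement: 360° − 227.357° = 132.643°.
Band runs from +118.821° eastward to -108.536°, crossing the antimeridian.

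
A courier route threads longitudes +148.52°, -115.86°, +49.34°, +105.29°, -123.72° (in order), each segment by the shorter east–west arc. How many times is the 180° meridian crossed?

2

Leg 1: +148.52° → -115.86°, shortest Δλ = 95.62° (east) — crosses 180°.
Leg 2: -115.86° → +49.34°, shortest Δλ = 165.2° (east) — does not cross 180°.
Leg 3: +49.34° → +105.29°, shortest Δλ = 55.95° (east) — does not cross 180°.
Leg 4: +105.29° → -123.72°, shortest Δλ = 130.99° (east) — crosses 180°.
Total crossings: 2.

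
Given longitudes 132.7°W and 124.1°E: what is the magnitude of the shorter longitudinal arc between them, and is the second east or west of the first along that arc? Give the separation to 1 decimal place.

103.2° west

Raw difference: 124.1 − -132.7 = 256.8°.
Normalise into (−180°, 180°]: 256.8° − 360° = -103.2°.
Negative ⇒ the second point lies to the west; separation 103.2°.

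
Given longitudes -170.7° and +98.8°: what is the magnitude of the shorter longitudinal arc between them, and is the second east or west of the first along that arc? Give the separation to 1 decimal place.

Raw difference: 98.8 − -170.7 = 269.5°.
Normalise into (−180°, 180°]: 269.5° − 360° = -90.5°.
Negative ⇒ the second point lies to the west; separation 90.5°.

90.5° west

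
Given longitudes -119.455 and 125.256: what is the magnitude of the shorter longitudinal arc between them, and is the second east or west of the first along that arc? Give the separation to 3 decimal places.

Raw difference: 125.256 − -119.455 = 244.711°.
Normalise into (−180°, 180°]: 244.711° − 360° = -115.289°.
Negative ⇒ the second point lies to the west; separation 115.289°.

115.289° west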